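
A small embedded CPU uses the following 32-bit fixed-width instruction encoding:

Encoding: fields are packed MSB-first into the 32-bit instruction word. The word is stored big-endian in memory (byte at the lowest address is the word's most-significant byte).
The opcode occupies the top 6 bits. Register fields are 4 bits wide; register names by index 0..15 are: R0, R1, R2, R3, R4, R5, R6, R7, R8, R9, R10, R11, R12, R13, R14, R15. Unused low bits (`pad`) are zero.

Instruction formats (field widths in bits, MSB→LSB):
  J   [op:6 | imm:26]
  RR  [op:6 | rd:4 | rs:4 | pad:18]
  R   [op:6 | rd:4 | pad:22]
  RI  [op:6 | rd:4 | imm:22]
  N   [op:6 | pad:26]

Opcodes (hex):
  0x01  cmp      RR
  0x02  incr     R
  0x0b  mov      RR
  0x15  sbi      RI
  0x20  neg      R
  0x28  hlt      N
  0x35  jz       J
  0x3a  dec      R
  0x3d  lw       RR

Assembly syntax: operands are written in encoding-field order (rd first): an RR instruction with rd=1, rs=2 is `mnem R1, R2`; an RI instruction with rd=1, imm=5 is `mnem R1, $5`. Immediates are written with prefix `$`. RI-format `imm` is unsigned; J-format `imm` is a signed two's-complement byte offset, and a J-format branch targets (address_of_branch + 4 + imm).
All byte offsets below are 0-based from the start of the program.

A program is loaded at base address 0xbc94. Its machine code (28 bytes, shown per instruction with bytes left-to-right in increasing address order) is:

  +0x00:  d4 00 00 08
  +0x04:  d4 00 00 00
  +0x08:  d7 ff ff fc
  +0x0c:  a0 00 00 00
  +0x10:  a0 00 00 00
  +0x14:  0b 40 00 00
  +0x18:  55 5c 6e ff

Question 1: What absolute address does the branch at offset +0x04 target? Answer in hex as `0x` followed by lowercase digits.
0xbc9c

off 0x04: read d4 00 00 00 as big → 0xd4000000
  op=0xd4000000>>26=0x35 ⇒ jz (J)
  imm: (w>>0)&0x3ffffff=0x0 → $0
  target = base 0xbc94 + off 0x04 + 4 + imm 0 = 0xbc9c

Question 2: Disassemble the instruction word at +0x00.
jz $8

off 0x00: read d4 00 00 08 as big → 0xd4000008
  op=0xd4000008>>26=0x35 ⇒ jz (J)
  [25:0] imm=8 = $8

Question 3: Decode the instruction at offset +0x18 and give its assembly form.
+0x18: 55 5c 6e ff ⇒ word 0x555c6eff (big)
  opcode bits[31:26]=0x15: sbi/RI
  rd: (w>>22)&0xf=0x5 → R5
  imm: (w>>0)&0x3fffff=0x1c6eff → $1863423

sbi R5, $1863423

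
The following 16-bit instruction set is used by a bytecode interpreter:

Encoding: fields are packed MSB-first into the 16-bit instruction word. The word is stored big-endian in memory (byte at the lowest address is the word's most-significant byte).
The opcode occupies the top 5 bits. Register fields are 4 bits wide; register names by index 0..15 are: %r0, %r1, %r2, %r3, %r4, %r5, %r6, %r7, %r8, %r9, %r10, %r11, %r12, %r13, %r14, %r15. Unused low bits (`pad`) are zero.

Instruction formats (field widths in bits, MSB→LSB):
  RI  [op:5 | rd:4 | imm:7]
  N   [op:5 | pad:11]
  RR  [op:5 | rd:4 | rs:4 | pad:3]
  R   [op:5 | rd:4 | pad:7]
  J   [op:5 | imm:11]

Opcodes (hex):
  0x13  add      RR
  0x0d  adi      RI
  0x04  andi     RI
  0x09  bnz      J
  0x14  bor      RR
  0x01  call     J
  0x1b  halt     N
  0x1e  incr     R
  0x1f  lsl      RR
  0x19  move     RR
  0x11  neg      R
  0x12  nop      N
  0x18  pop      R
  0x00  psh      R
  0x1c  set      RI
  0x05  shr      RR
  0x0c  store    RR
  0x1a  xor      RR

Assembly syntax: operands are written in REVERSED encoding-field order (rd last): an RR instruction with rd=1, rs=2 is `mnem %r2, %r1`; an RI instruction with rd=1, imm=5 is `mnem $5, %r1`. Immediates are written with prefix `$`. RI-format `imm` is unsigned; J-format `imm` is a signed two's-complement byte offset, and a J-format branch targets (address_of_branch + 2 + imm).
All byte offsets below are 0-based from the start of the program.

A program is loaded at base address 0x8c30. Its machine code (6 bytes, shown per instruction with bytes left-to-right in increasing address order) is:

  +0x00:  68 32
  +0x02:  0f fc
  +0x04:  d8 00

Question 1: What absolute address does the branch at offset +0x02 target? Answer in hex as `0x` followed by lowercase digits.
0x8c30

[02] 0f fc → 0x0ffc
  op=0x0ffc>>11=0x1 ⇒ call (J)
  imm@[10:0]=0x7fc (s11→-4) ⇒ $-4
  target = base 0x8c30 + off 0x02 + 2 + imm -4 = 0x8c30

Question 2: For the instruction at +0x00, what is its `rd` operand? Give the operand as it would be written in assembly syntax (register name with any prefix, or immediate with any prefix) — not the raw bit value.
%r0

off 0x00: read 68 32 as big → 0x6832
  opcode bits[15:11]=0xd: adi/RI
  [10:7] rd=0 = %r0
  [6:0] imm=50 = $50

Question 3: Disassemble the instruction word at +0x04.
halt

off 0x04: read d8 00 as big → 0xd800
  op=0xd800>>11=0x1b ⇒ halt (N)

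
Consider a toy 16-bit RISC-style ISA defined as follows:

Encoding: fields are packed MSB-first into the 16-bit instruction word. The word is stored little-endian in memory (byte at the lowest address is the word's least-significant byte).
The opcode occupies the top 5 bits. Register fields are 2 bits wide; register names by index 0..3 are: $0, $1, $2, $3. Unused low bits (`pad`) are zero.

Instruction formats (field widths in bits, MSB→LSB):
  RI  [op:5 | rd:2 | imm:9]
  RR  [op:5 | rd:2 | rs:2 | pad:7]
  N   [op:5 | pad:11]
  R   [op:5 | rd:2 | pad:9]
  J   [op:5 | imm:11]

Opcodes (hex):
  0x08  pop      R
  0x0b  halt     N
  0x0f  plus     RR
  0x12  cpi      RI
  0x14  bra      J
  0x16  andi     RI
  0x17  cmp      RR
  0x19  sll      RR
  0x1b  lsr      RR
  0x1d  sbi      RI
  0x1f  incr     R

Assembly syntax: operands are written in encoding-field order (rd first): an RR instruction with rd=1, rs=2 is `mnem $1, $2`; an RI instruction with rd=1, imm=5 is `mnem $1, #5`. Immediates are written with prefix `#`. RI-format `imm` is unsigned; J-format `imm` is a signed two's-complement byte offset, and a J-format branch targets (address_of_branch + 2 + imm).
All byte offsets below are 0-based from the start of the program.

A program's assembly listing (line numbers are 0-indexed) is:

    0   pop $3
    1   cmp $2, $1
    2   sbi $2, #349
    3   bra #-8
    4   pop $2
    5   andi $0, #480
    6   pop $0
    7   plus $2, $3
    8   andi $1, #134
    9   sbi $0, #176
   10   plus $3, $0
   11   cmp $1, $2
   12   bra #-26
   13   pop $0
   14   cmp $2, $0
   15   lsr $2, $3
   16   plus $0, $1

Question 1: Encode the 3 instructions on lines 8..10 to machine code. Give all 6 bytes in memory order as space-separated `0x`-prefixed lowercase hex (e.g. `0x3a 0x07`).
8. andi fields op=0x16:5|rd=1:2|imm=134:9 → word b286h → 86 b2
9. sbi fields op=0x1d:5|rd=0:2|imm=176:9 → word e8b0h → b0 e8
10. plus fields op=0xf:5|rd=3:2|rs=0:2|pad=0:7 → word 7e00h → 00 7e

0x86 0xb2 0xb0 0xe8 0x00 0x7e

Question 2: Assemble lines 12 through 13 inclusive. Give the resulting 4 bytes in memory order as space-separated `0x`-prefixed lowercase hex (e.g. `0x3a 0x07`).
12. bra fields op=0x14:5|imm=-26:11 → word a7e6h → e6 a7
13. pop fields op=0x8:5|rd=0:2|pad=0:9 → word 4000h → 00 40

0xe6 0xa7 0x00 0x40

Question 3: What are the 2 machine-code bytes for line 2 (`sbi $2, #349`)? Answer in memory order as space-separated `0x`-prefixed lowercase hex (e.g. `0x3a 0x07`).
2. sbi fields op=0x1d:5|rd=2:2|imm=349:9 → word ed5dh → 5d ed

0x5d 0xed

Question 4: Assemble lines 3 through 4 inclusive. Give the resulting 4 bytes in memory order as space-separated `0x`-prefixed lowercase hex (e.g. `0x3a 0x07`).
L3: bra op=0x14:5|imm=-8:11 ⇒ 0xa7f8 ⇒ little f8 a7
L4: pop op=0x8:5|rd=2:2|pad=0:9 ⇒ 0x4400 ⇒ little 00 44

0xf8 0xa7 0x00 0x44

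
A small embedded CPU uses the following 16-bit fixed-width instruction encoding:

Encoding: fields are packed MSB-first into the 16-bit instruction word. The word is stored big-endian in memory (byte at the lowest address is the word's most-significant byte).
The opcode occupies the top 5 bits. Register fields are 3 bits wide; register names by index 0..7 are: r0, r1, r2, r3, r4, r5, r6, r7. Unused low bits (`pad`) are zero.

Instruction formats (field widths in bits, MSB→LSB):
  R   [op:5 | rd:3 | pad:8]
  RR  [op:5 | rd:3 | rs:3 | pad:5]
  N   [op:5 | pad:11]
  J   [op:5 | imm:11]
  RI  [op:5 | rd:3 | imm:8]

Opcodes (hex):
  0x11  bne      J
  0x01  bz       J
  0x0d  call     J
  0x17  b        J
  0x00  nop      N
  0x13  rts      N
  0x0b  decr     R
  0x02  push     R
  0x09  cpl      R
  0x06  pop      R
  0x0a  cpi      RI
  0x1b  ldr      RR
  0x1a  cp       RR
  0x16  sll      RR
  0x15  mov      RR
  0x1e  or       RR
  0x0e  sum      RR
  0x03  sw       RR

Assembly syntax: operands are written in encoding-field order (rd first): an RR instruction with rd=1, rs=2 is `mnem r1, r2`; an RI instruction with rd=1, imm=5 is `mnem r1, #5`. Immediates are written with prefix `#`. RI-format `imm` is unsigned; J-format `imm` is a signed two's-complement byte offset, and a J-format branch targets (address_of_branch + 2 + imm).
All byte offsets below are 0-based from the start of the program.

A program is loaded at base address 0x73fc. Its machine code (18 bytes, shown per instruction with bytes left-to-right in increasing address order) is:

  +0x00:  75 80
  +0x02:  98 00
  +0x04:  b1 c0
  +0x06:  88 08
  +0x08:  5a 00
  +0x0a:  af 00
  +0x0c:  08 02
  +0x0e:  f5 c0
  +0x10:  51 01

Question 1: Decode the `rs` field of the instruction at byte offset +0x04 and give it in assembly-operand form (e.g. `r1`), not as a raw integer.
r6

[04] b1 c0 → 0xb1c0
  op=0xb1c0>>11=0x16 ⇒ sll (RR)
  rd: (w>>8)&0x7=0x1 → r1
  rs: (w>>5)&0x7=0x6 → r6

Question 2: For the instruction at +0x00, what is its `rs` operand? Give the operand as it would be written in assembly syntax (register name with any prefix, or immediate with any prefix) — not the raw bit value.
+0x00: 75 80 ⇒ word 0x7580 (big)
  opcode bits[15:11]=0xe: sum/RR
  rd@[10:8]=0x5 ⇒ r5
  rs@[7:5]=0x4 ⇒ r4

r4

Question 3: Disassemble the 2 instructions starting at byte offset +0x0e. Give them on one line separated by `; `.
or r5, r6; cpi r1, #1

@+0e  big-endian(f5 c0) = 0xf5c0
  op=0xf5c0>>11=0x1e ⇒ or (RR)
  rd@[10:8]=0x5 ⇒ r5
  rs@[7:5]=0x6 ⇒ r6
@+10  big-endian(51 01) = 0x5101
  op=0x5101>>11=0xa ⇒ cpi (RI)
  rd@[10:8]=0x1 ⇒ r1
  imm@[7:0]=0x1 ⇒ #1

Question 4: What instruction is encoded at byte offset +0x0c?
bz #2

off 0x0c: read 08 02 as big → 0x0802
  opcode bits[15:11]=0x1: bz/J
  imm@[10:0]=0x2 ⇒ #2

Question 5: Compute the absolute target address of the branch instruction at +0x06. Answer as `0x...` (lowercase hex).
0x740c

off 0x06: read 88 08 as big → 0x8808
  opcode bits[15:11]=0x11: bne/J
  imm: (w>>0)&0x7ff=0x8 → #8
  target = base 0x73fc + off 0x06 + 2 + imm 8 = 0x740c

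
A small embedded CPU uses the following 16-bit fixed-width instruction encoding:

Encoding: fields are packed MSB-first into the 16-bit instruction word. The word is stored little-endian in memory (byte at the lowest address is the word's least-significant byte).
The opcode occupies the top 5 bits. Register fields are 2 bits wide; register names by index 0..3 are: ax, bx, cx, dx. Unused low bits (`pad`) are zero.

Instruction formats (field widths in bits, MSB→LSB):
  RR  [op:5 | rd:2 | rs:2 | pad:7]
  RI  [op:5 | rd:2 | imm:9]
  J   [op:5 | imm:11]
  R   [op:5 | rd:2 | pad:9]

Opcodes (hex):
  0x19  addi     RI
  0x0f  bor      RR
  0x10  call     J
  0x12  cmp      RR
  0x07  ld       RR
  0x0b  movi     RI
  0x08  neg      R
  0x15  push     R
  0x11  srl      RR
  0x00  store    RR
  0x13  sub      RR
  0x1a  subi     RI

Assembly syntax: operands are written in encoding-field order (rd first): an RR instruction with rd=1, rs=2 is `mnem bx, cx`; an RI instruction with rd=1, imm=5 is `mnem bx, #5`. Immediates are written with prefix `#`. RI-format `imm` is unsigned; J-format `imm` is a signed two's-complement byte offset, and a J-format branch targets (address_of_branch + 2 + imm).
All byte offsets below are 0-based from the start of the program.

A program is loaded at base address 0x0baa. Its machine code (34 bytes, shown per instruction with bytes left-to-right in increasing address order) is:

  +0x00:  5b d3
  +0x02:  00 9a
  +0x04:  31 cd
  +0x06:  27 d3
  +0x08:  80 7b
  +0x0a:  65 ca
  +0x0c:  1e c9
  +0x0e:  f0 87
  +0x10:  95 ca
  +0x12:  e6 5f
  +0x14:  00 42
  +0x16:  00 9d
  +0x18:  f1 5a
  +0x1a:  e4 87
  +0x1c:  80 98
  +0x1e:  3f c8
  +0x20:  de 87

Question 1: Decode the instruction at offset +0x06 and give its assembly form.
+0x06: 27 d3 ⇒ word 0xd327 (little)
  op=0xd327>>11=0x1a ⇒ subi (RI)
  [10:9] rd=1 = bx
  [8:0] imm=295 = #295

subi bx, #295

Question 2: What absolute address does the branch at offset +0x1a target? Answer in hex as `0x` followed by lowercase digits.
0x0baa

+0x1a: e4 87 ⇒ word 0x87e4 (little)
  top 5b → 0x10 → call [J]
  [10:0] imm=2020 (s11→-28) = #-28
  target = base 0x0baa + off 0x1a + 2 + imm -28 = 0x0baa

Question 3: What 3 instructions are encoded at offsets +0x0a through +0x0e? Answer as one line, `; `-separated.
[0a] 65 ca → 0xca65
  op=0xca65>>11=0x19 ⇒ addi (RI)
  [10:9] rd=1 = bx
  [8:0] imm=101 = #101
[0c] 1e c9 → 0xc91e
  op=0xc91e>>11=0x19 ⇒ addi (RI)
  [10:9] rd=0 = ax
  [8:0] imm=286 = #286
[0e] f0 87 → 0x87f0
  op=0x87f0>>11=0x10 ⇒ call (J)
  [10:0] imm=2032 (s11→-16) = #-16

addi bx, #101; addi ax, #286; call #-16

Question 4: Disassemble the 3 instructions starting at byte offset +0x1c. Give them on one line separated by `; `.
sub ax, bx; addi ax, #63; call #-34

+0x1c: 80 98 ⇒ word 0x9880 (little)
  op=0x9880>>11=0x13 ⇒ sub (RR)
  rd@[10:9]=0x0 ⇒ ax
  rs@[8:7]=0x1 ⇒ bx
+0x1e: 3f c8 ⇒ word 0xc83f (little)
  op=0xc83f>>11=0x19 ⇒ addi (RI)
  rd@[10:9]=0x0 ⇒ ax
  imm@[8:0]=0x3f ⇒ #63
+0x20: de 87 ⇒ word 0x87de (little)
  op=0x87de>>11=0x10 ⇒ call (J)
  imm@[10:0]=0x7de (s11→-34) ⇒ #-34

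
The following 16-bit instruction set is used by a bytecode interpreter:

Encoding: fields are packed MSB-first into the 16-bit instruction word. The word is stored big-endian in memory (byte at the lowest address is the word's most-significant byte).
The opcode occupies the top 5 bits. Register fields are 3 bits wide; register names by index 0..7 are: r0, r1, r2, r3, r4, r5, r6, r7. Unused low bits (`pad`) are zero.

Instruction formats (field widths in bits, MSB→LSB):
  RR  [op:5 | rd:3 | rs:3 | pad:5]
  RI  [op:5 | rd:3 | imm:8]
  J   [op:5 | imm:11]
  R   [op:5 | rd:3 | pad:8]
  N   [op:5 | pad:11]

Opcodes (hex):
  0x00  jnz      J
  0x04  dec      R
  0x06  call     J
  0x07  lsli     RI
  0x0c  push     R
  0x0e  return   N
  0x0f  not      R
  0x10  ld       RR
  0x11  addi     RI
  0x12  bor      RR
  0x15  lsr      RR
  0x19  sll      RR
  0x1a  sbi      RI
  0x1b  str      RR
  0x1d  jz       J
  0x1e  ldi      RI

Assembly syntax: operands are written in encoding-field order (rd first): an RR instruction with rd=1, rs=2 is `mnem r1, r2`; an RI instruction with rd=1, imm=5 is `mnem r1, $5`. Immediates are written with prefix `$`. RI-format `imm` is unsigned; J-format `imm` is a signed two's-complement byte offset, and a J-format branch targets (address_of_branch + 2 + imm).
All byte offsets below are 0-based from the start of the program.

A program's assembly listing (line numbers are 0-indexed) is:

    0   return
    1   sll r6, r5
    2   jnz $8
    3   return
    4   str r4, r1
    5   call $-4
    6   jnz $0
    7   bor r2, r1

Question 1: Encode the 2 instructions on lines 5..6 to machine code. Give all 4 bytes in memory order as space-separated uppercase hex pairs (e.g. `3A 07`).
5. call fields op=0x6:5|imm=-4:11 → word 37fch → 37 fc
6. jnz fields op=0x0:5|imm=0:11 → word 0000h → 00 00

37 FC 00 00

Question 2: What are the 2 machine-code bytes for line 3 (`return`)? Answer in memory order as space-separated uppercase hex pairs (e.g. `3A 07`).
L3: return op=0xe:5|pad=0:11 ⇒ 0x7000 ⇒ big 70 00

70 00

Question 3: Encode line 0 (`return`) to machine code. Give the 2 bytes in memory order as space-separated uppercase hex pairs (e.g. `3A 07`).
L0: return op=0xe:5|pad=0:11 ⇒ 0x7000 ⇒ big 70 00

70 00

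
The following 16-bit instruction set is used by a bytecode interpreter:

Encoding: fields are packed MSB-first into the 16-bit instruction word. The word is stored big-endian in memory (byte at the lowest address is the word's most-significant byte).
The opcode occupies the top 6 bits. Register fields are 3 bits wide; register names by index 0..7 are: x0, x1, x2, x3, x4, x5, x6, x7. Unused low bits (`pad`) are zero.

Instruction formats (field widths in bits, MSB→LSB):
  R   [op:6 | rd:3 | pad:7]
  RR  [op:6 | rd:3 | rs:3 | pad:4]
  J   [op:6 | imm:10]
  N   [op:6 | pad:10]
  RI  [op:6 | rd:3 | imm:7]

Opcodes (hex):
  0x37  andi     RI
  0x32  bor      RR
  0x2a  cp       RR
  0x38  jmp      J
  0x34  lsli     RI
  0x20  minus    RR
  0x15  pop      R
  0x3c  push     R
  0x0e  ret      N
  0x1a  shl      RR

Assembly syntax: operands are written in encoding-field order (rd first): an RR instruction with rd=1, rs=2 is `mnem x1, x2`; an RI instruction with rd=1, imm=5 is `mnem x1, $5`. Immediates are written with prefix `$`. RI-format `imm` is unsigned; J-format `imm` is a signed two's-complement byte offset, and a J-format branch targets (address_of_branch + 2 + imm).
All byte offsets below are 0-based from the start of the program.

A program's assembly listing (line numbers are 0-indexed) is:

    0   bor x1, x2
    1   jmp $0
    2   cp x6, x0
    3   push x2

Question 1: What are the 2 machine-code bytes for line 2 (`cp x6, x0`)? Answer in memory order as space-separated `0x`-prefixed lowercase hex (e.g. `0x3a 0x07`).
L2: cp op=0x2a:6|rd=6:3|rs=0:3|pad=0:4 ⇒ 0xab00 ⇒ big ab 00

0xab 0x00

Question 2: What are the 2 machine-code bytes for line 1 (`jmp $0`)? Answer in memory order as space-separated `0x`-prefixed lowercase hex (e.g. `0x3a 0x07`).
0xe0 0x00

line 1 (jmp): pack op=0x38:6|imm=0:10 = 0xe000; big→ e0 00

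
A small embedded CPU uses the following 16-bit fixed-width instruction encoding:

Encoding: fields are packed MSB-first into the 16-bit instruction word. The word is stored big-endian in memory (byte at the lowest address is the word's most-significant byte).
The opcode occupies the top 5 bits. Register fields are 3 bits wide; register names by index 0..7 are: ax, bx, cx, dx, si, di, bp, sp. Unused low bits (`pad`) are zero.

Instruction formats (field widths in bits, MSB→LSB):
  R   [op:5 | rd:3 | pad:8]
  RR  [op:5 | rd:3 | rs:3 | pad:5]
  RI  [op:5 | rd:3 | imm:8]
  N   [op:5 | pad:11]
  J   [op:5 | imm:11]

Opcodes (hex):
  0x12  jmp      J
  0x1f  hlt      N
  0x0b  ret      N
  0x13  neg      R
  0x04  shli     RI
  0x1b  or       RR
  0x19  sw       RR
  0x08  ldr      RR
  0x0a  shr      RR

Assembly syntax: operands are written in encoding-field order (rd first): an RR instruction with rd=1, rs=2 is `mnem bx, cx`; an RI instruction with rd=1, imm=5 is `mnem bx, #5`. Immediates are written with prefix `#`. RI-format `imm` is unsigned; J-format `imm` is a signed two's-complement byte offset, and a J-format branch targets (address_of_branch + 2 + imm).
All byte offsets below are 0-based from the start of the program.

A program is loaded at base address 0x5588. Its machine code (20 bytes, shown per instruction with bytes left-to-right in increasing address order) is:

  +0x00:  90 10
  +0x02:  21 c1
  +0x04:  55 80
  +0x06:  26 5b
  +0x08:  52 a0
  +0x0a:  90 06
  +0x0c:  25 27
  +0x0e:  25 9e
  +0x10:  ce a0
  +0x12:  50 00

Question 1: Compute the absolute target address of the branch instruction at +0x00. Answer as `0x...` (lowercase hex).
@+00  big-endian(90 10) = 0x9010
  top 5b → 0x12 → jmp [J]
  [10:0] imm=16 = #16
  target = base 0x5588 + off 0x00 + 2 + imm 16 = 0x559a

0x559a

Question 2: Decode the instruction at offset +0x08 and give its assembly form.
shr cx, di

+0x08: 52 a0 ⇒ word 0x52a0 (big)
  top 5b → 0xa → shr [RR]
  rd@[10:8]=0x2 ⇒ cx
  rs@[7:5]=0x5 ⇒ di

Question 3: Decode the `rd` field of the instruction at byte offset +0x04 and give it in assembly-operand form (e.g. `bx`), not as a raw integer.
di

off 0x04: read 55 80 as big → 0x5580
  op=0x5580>>11=0xa ⇒ shr (RR)
  rd: (w>>8)&0x7=0x5 → di
  rs: (w>>5)&0x7=0x4 → si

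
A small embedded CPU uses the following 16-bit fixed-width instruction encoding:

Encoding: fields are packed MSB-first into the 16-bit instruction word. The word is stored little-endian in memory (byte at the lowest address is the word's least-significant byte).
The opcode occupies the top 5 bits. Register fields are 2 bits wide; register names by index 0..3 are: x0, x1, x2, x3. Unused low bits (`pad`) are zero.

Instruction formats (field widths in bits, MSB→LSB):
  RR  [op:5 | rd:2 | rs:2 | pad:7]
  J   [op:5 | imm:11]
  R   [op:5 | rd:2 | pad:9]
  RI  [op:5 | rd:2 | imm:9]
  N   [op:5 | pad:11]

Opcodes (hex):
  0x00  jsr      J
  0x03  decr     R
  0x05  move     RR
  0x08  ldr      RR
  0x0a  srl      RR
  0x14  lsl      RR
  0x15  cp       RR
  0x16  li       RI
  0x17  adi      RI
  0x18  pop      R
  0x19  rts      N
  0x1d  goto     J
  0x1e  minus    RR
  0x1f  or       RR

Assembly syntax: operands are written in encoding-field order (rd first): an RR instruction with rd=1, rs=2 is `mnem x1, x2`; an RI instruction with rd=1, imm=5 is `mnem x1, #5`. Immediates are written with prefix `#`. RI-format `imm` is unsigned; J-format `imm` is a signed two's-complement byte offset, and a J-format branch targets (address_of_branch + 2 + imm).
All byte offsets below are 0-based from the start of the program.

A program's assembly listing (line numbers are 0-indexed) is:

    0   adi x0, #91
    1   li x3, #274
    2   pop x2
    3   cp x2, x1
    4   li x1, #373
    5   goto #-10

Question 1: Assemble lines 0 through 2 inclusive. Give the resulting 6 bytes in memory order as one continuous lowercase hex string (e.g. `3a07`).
5bb812b700c4

0. adi fields op=0x17:5|rd=0:2|imm=91:9 → word b85bh → 5b b8
1. li fields op=0x16:5|rd=3:2|imm=274:9 → word b712h → 12 b7
2. pop fields op=0x18:5|rd=2:2|pad=0:9 → word c400h → 00 c4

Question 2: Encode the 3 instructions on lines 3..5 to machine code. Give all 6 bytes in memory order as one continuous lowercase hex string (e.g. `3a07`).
80ac75b3f6ef

3. cp fields op=0x15:5|rd=2:2|rs=1:2|pad=0:7 → word ac80h → 80 ac
4. li fields op=0x16:5|rd=1:2|imm=373:9 → word b375h → 75 b3
5. goto fields op=0x1d:5|imm=-10:11 → word eff6h → f6 ef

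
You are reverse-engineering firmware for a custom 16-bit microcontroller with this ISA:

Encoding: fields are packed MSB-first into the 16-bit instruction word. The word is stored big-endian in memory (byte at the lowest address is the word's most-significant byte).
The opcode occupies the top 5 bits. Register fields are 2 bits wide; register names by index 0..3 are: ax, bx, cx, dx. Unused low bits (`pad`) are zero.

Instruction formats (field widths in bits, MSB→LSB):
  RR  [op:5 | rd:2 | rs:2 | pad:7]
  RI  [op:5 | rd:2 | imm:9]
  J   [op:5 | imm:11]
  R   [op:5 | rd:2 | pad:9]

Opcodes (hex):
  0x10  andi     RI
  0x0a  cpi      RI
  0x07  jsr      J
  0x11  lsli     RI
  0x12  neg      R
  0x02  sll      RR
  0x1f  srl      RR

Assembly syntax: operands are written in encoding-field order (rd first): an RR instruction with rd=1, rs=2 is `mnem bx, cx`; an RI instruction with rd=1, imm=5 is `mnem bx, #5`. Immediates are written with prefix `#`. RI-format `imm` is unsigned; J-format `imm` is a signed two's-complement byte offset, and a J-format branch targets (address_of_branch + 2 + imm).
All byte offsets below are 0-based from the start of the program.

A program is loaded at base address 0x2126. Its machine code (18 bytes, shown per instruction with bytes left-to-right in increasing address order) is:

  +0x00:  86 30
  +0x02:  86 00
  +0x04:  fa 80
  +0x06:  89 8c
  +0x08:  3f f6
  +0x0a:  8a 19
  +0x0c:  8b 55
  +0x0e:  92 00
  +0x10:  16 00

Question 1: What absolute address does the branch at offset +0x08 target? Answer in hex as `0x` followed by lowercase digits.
0x2126

@+08  big-endian(3f f6) = 0x3ff6
  top 5b → 0x7 → jsr [J]
  imm@[10:0]=0x7f6 (s11→-10) ⇒ #-10
  target = base 0x2126 + off 0x08 + 2 + imm -10 = 0x2126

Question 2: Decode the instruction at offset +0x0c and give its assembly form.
lsli bx, #341

@+0c  big-endian(8b 55) = 0x8b55
  top 5b → 0x11 → lsli [RI]
  rd@[10:9]=0x1 ⇒ bx
  imm@[8:0]=0x155 ⇒ #341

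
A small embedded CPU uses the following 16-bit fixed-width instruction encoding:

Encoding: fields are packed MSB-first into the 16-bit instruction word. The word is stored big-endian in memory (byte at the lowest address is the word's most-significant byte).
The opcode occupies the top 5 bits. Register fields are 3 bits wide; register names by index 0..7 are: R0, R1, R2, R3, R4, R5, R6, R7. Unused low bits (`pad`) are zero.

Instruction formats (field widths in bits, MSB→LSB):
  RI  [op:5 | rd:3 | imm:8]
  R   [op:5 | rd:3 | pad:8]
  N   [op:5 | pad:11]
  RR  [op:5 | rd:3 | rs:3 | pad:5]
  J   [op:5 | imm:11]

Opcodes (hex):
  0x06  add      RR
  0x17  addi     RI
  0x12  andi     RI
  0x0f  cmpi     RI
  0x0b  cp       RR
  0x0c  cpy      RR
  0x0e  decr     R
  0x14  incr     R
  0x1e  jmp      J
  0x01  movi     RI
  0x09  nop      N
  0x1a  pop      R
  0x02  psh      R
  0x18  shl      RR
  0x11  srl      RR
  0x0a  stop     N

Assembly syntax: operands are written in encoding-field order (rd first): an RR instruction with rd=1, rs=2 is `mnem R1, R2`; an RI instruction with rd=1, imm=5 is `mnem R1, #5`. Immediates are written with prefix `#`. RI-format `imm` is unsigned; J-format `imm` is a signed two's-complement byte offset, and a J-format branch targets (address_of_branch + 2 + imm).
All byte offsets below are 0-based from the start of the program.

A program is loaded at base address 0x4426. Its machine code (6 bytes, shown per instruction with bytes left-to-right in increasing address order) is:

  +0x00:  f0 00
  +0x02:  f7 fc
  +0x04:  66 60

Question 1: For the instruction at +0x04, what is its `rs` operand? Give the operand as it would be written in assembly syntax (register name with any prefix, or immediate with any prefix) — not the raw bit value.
@+04  big-endian(66 60) = 0x6660
  opcode bits[15:11]=0xc: cpy/RR
  [10:8] rd=6 = R6
  [7:5] rs=3 = R3

R3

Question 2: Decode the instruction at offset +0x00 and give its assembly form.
+0x00: f0 00 ⇒ word 0xf000 (big)
  op=0xf000>>11=0x1e ⇒ jmp (J)
  imm@[10:0]=0x0 ⇒ #0

jmp #0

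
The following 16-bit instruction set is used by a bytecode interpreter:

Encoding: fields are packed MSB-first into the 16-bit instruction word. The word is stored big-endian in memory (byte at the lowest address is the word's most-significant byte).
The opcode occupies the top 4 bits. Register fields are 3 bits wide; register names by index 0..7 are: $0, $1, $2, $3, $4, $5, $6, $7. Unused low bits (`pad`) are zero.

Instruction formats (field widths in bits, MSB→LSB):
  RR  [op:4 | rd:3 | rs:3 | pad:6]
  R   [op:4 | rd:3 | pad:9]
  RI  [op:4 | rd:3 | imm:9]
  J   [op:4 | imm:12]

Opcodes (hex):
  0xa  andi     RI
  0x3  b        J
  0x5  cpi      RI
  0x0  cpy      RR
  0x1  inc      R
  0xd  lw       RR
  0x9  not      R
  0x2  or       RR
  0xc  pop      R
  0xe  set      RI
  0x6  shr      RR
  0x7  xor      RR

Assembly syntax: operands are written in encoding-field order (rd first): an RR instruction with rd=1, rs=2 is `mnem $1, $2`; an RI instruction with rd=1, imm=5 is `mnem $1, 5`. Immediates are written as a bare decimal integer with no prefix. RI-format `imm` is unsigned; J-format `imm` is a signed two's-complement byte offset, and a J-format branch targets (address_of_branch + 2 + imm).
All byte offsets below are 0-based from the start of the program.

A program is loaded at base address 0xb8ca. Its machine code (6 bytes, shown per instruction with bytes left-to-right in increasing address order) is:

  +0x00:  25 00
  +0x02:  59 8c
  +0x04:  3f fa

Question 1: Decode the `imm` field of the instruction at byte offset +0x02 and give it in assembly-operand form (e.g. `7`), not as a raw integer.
@+02  big-endian(59 8c) = 0x598c
  opcode bits[15:12]=0x5: cpi/RI
  [11:9] rd=4 = $4
  [8:0] imm=396 = 396

396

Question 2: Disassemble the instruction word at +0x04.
@+04  big-endian(3f fa) = 0x3ffa
  opcode bits[15:12]=0x3: b/J
  [11:0] imm=4090 (s12→-6) = -6

b -6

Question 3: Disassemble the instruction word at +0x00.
@+00  big-endian(25 00) = 0x2500
  op=0x2500>>12=0x2 ⇒ or (RR)
  rd@[11:9]=0x2 ⇒ $2
  rs@[8:6]=0x4 ⇒ $4

or $2, $4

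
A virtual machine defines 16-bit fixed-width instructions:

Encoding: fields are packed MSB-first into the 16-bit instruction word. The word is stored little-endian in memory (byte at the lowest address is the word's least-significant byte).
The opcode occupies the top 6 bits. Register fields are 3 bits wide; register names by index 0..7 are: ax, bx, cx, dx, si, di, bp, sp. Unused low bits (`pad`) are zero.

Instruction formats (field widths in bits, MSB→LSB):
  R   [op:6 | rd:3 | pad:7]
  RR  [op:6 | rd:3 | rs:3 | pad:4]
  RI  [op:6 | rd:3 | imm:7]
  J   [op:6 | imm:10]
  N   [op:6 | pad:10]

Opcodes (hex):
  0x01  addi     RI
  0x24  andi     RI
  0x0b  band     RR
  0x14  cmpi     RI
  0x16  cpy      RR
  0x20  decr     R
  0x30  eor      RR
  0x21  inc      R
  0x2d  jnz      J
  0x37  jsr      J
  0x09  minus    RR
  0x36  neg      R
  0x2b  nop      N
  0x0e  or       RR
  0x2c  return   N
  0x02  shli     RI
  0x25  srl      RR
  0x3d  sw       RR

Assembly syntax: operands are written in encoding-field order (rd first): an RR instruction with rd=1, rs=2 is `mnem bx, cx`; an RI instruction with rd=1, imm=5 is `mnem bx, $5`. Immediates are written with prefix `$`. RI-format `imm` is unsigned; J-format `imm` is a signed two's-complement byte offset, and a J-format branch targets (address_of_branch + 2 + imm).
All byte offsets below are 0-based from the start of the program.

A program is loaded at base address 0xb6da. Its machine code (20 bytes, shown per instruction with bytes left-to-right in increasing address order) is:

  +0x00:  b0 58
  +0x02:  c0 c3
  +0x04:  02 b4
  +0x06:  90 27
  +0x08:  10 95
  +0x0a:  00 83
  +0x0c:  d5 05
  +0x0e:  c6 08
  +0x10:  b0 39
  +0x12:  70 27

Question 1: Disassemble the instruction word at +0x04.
jnz $2

+0x04: 02 b4 ⇒ word 0xb402 (little)
  opcode bits[15:10]=0x2d: jnz/J
  imm@[9:0]=0x2 ⇒ $2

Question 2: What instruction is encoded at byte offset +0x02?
@+02  little-endian(c0 c3) = 0xc3c0
  op=0xc3c0>>10=0x30 ⇒ eor (RR)
  rd: (w>>7)&0x7=0x7 → sp
  rs: (w>>4)&0x7=0x4 → si

eor sp, si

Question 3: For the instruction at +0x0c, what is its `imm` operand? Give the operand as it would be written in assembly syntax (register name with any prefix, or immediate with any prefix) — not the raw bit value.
$85

@+0c  little-endian(d5 05) = 0x05d5
  top 6b → 0x1 → addi [RI]
  rd@[9:7]=0x3 ⇒ dx
  imm@[6:0]=0x55 ⇒ $85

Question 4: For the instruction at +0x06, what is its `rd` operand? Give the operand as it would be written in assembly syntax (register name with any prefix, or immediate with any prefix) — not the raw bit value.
[06] 90 27 → 0x2790
  opcode bits[15:10]=0x9: minus/RR
  rd@[9:7]=0x7 ⇒ sp
  rs@[6:4]=0x1 ⇒ bx

sp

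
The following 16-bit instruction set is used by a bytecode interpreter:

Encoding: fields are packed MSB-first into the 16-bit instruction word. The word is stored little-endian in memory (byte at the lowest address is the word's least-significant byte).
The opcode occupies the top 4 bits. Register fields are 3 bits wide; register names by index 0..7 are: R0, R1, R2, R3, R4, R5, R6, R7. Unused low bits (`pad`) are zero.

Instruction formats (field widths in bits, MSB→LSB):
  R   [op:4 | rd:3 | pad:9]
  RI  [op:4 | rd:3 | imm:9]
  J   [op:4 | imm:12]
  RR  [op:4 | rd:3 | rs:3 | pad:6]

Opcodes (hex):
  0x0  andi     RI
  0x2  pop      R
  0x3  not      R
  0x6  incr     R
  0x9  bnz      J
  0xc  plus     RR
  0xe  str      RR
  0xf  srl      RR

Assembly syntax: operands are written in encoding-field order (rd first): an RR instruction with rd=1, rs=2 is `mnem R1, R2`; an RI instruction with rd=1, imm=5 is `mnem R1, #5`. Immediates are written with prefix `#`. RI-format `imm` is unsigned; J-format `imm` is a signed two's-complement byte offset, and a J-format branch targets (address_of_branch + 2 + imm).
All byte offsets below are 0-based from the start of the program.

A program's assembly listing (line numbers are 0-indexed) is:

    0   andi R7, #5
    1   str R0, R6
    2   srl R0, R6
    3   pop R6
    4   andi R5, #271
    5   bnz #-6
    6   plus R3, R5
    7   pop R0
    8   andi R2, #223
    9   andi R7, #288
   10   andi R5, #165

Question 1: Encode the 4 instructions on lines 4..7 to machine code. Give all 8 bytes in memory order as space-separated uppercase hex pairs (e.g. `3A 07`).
L4: andi op=0x0:4|rd=5:3|imm=271:9 ⇒ 0x0b0f ⇒ little 0f 0b
L5: bnz op=0x9:4|imm=-6:12 ⇒ 0x9ffa ⇒ little fa 9f
L6: plus op=0xc:4|rd=3:3|rs=5:3|pad=0:6 ⇒ 0xc740 ⇒ little 40 c7
L7: pop op=0x2:4|rd=0:3|pad=0:9 ⇒ 0x2000 ⇒ little 00 20

0F 0B FA 9F 40 C7 00 20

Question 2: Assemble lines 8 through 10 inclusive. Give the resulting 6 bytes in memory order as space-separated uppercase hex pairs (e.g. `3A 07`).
DF 04 20 0F A5 0A

L8: andi op=0x0:4|rd=2:3|imm=223:9 ⇒ 0x04df ⇒ little df 04
L9: andi op=0x0:4|rd=7:3|imm=288:9 ⇒ 0x0f20 ⇒ little 20 0f
L10: andi op=0x0:4|rd=5:3|imm=165:9 ⇒ 0x0aa5 ⇒ little a5 0a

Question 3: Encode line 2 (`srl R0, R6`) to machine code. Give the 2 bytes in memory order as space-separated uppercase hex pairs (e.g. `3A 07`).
80 F1

L2: srl op=0xf:4|rd=0:3|rs=6:3|pad=0:6 ⇒ 0xf180 ⇒ little 80 f1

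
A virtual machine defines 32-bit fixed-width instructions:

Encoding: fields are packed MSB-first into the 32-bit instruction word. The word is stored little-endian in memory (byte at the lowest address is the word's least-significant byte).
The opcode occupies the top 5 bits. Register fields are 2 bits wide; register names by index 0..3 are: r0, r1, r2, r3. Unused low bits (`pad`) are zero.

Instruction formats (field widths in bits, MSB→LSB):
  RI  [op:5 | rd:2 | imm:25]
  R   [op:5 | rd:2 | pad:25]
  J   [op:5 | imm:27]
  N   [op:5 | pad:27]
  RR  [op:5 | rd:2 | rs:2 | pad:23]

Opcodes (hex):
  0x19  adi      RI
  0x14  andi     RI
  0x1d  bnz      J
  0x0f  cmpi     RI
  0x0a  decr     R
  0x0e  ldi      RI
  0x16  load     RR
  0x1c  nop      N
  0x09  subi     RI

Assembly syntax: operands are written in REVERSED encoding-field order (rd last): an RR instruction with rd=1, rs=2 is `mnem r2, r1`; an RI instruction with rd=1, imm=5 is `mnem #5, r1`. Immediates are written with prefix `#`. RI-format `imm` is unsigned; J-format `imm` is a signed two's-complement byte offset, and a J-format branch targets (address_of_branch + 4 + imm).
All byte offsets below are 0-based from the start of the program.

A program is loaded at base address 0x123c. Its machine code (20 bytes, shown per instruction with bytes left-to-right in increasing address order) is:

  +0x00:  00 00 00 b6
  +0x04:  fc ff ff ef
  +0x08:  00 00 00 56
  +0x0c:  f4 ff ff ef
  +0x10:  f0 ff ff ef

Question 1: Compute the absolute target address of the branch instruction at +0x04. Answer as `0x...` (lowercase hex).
0x1240

+0x04: fc ff ff ef ⇒ word 0xeffffffc (little)
  opcode bits[31:27]=0x1d: bnz/J
  imm@[26:0]=0x7fffffc (s27→-4) ⇒ #-4
  target = base 0x123c + off 0x04 + 4 + imm -4 = 0x1240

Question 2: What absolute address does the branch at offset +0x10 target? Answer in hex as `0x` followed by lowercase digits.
0x1240

@+10  little-endian(f0 ff ff ef) = 0xeffffff0
  opcode bits[31:27]=0x1d: bnz/J
  imm: (w>>0)&0x7ffffff=0x7fffff0 (s27→-16) → #-16
  target = base 0x123c + off 0x10 + 4 + imm -16 = 0x1240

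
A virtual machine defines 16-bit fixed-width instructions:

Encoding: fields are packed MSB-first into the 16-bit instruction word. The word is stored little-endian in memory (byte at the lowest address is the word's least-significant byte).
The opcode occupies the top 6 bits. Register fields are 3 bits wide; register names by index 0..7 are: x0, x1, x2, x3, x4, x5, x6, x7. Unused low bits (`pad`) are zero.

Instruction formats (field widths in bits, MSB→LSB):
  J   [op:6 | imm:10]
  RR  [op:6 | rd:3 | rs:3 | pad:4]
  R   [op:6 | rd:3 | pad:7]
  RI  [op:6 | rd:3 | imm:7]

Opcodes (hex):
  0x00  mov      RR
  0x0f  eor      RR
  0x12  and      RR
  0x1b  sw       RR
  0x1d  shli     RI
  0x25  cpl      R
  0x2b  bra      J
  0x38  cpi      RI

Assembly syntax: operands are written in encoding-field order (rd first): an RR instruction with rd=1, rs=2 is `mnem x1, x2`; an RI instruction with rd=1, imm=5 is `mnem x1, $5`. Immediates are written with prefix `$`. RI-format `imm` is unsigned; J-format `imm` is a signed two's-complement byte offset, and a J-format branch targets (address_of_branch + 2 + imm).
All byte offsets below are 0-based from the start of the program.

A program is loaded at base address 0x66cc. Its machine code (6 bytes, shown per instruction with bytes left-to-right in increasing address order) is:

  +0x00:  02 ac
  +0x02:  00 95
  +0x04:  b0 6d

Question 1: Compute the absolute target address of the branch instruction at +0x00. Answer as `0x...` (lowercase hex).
0x66d0

@+00  little-endian(02 ac) = 0xac02
  op=0xac02>>10=0x2b ⇒ bra (J)
  imm: (w>>0)&0x3ff=0x2 → $2
  target = base 0x66cc + off 0x00 + 2 + imm 2 = 0x66d0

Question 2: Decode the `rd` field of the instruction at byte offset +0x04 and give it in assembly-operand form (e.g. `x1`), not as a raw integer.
x3

@+04  little-endian(b0 6d) = 0x6db0
  op=0x6db0>>10=0x1b ⇒ sw (RR)
  rd@[9:7]=0x3 ⇒ x3
  rs@[6:4]=0x3 ⇒ x3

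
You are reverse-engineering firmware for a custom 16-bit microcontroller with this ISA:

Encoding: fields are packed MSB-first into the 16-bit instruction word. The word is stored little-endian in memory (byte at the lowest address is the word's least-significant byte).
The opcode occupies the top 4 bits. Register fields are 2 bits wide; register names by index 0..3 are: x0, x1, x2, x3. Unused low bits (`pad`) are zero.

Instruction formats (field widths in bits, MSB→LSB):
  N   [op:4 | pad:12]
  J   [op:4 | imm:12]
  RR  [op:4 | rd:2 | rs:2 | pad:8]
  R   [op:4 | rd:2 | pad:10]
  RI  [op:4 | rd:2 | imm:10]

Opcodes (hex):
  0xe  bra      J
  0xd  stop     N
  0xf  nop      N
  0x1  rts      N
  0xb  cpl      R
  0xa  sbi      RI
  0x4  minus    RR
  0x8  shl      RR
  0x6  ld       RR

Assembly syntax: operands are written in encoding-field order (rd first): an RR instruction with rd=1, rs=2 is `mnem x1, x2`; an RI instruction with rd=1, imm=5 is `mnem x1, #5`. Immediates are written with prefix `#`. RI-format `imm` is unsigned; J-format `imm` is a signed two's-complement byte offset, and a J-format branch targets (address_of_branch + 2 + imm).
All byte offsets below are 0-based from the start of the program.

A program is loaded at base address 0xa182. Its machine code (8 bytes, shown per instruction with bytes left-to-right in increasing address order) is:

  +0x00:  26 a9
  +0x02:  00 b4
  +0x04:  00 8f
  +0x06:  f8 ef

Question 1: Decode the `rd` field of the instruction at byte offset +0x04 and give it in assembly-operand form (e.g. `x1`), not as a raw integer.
off 0x04: read 00 8f as little → 0x8f00
  opcode bits[15:12]=0x8: shl/RR
  rd: (w>>10)&0x3=0x3 → x3
  rs: (w>>8)&0x3=0x3 → x3

x3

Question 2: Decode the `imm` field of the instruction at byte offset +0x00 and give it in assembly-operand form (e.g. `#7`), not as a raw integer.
@+00  little-endian(26 a9) = 0xa926
  top 4b → 0xa → sbi [RI]
  [11:10] rd=2 = x2
  [9:0] imm=294 = #294

#294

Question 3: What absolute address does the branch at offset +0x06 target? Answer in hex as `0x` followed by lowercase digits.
0xa182

+0x06: f8 ef ⇒ word 0xeff8 (little)
  opcode bits[15:12]=0xe: bra/J
  imm@[11:0]=0xff8 (s12→-8) ⇒ #-8
  target = base 0xa182 + off 0x06 + 2 + imm -8 = 0xa182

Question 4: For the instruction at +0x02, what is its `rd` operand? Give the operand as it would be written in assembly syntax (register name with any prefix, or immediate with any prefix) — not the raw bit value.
x1

+0x02: 00 b4 ⇒ word 0xb400 (little)
  top 4b → 0xb → cpl [R]
  [11:10] rd=1 = x1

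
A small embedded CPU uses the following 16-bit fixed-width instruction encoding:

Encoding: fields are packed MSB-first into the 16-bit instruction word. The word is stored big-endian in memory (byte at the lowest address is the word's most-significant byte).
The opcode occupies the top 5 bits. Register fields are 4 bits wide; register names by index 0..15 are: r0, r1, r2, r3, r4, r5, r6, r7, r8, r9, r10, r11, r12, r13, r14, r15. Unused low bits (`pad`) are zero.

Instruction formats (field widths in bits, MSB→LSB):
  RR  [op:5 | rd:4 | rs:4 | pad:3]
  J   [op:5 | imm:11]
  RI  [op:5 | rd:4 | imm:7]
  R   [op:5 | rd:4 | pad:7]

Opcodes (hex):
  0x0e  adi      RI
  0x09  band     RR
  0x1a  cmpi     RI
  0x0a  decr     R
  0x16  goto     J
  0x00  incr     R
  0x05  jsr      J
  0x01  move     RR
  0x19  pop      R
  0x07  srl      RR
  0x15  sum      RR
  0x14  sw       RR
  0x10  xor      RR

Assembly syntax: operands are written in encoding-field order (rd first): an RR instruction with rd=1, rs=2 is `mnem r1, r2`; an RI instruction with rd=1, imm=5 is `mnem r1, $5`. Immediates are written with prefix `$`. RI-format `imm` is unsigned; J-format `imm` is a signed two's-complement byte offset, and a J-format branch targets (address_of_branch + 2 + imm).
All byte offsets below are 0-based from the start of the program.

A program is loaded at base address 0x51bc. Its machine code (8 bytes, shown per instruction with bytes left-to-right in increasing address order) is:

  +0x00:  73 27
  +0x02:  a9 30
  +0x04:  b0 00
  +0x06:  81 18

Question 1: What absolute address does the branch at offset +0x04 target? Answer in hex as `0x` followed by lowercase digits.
0x51c2

@+04  big-endian(b0 00) = 0xb000
  op=0xb000>>11=0x16 ⇒ goto (J)
  imm@[10:0]=0x0 ⇒ $0
  target = base 0x51bc + off 0x04 + 2 + imm 0 = 0x51c2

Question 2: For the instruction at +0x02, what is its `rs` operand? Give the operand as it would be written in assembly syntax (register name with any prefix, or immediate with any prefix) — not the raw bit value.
off 0x02: read a9 30 as big → 0xa930
  opcode bits[15:11]=0x15: sum/RR
  [10:7] rd=2 = r2
  [6:3] rs=6 = r6

r6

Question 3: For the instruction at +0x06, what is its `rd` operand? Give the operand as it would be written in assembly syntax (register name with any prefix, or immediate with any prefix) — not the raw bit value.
off 0x06: read 81 18 as big → 0x8118
  top 5b → 0x10 → xor [RR]
  rd@[10:7]=0x2 ⇒ r2
  rs@[6:3]=0x3 ⇒ r3

r2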